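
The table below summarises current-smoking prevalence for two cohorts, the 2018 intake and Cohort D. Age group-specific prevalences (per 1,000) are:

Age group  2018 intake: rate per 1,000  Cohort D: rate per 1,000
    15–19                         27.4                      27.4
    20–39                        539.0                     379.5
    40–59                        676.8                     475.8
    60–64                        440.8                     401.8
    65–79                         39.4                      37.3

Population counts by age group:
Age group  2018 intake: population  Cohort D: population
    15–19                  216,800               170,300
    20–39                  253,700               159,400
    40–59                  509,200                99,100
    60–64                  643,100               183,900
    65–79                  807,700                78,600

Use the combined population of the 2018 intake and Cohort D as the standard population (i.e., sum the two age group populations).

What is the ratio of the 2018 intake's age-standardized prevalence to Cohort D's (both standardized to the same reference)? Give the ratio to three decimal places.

Combined standard total = 3,121,800; weights = 0.1240, 0.1323, 0.1949, 0.2649, 0.2839.
The 2018 intake: 0.1240×27.4 + 0.1323×539.0 + 0.1949×676.8 + 0.2649×440.8 + 0.2839×39.4 = 334.5591 per 1,000.
Cohort D: 0.1240×27.4 + 0.1323×379.5 + 0.1949×475.8 + 0.2649×401.8 + 0.2839×37.3 = 263.3592 per 1,000.
Ratio = 334.5591 ÷ 263.3592 = 1.27035.

1.270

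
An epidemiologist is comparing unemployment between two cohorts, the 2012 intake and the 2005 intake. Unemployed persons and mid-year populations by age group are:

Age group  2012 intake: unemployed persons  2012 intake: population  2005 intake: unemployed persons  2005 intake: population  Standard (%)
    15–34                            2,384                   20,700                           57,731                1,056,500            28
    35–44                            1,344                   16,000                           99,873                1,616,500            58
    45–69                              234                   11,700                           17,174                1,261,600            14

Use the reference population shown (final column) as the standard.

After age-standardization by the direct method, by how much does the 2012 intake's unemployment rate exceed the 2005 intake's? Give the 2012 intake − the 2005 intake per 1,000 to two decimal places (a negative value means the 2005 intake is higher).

Age-specific rates per 1,000 for the 2012 intake: 115.169, 84.000, 20.000.
For the 2005 intake: 54.644, 61.783, 13.613.
Standard weights: 0.28, 0.58, 0.14.
The 2012 intake: 0.2800×115.169 + 0.5800×84.000 + 0.1400×20.000 = 83.7673 per 1,000.
The 2005 intake: 0.2800×54.644 + 0.5800×61.783 + 0.1400×13.613 = 53.0404 per 1,000.
Difference = 83.7673 − 53.0404 = 30.7269.

30.73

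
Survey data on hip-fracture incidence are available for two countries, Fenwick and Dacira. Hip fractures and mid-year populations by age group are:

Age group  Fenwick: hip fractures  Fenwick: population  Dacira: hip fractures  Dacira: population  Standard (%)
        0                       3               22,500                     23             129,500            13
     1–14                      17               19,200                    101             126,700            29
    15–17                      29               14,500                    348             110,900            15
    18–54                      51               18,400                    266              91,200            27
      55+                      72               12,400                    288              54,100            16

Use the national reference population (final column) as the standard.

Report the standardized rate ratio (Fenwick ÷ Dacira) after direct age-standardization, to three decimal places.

0.952

Age-specific rates per 100,000 for Fenwick: 13.33, 88.54, 200.00, 277.17, 580.65.
For Dacira: 17.76, 79.72, 313.80, 291.67, 532.35.
Standard weights: 0.13, 0.29, 0.15, 0.27, 0.16.
Fenwick: 0.1300×13.33 + 0.2900×88.54 + 0.1500×200.00 + 0.2700×277.17 + 0.1600×580.65 = 225.1506 per 100,000.
Dacira: 0.1300×17.76 + 0.2900×79.72 + 0.1500×313.80 + 0.2700×291.67 + 0.1600×532.35 = 236.4215 per 100,000.
Ratio = 225.1506 ÷ 236.4215 = 0.95233.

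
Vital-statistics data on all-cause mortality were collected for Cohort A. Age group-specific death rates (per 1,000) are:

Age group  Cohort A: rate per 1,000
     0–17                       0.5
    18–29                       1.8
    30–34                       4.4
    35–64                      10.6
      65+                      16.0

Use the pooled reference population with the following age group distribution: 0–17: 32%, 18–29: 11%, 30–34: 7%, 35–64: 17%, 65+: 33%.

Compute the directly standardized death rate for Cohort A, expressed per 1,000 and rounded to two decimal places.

7.75

Standard weights: 0.32, 0.11, 0.07, 0.17, 0.33.
Standardized rate: 0.3200×0.5 + 0.1100×1.8 + 0.0700×4.4 + 0.1700×10.6 + 0.3300×16.0 = 7.7480 per 1,000.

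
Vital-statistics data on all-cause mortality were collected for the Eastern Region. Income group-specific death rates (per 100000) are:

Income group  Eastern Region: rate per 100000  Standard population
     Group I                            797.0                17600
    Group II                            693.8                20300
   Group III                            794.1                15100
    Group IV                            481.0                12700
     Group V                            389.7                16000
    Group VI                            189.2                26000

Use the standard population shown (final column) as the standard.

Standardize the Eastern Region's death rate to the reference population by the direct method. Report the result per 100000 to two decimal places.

532.64

Standard total = 107700; weights = 0.1634, 0.1885, 0.1402, 0.1179, 0.1486, 0.2414.
Standardized rate: 0.1634×797.0 + 0.1885×693.8 + 0.1402×794.1 + 0.1179×481.0 + 0.1486×389.7 + 0.2414×189.2 = 532.6402 per 100000.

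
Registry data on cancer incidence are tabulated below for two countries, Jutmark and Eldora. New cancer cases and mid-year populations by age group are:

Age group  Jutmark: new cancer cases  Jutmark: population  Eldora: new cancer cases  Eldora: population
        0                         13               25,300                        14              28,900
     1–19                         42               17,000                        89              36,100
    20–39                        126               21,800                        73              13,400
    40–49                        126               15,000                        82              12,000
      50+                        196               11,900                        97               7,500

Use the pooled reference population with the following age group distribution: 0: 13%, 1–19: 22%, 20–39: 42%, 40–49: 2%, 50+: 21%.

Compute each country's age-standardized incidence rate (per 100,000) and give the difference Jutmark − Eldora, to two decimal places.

91.86

Age-specific rates per 100,000 for Jutmark: 51.38, 247.06, 577.98, 840.00, 1647.06.
For Eldora: 48.44, 246.54, 544.78, 683.33, 1293.33.
Standard weights: 0.13, 0.22, 0.42, 0.02, 0.21.
Jutmark: 0.1300×51.38 + 0.2200×247.06 + 0.4200×577.98 + 0.0200×840.00 + 0.2100×1647.06 = 666.4674 per 100,000.
Eldora: 0.1300×48.44 + 0.2200×246.54 + 0.4200×544.78 + 0.0200×683.33 + 0.2100×1293.33 = 574.6084 per 100,000.
Difference = 666.4674 − 574.6084 = 91.8590.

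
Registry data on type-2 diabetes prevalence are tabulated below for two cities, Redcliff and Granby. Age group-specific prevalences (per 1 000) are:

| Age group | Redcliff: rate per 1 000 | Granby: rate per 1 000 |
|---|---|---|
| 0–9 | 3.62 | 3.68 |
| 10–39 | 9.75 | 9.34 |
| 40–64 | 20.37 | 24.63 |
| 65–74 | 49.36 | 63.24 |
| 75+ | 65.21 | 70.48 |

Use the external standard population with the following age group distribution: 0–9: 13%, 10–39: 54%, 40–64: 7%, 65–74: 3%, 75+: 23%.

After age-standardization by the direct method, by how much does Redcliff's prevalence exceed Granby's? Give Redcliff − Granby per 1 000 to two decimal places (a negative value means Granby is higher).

-1.71

Standard weights: 0.13, 0.54, 0.07, 0.03, 0.23.
Redcliff: 0.1300×3.62 + 0.5400×9.75 + 0.0700×20.37 + 0.0300×49.36 + 0.2300×65.21 = 23.6406 per 1 000.
Granby: 0.1300×3.68 + 0.5400×9.34 + 0.0700×24.63 + 0.0300×63.24 + 0.2300×70.48 = 25.3537 per 1 000.
Difference = 23.6406 − 25.3537 = -1.7131.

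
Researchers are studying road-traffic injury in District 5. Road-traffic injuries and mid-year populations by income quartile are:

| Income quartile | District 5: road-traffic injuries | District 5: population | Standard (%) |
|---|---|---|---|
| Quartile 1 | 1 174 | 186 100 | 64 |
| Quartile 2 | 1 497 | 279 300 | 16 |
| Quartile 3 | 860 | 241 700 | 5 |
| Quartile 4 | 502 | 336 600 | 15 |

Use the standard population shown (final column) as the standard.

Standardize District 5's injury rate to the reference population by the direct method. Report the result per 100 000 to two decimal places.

529.66

Income-specific rates per 100 000 for District 5: 630.84, 535.98, 355.81, 149.14.
Standard weights: 0.64, 0.16, 0.05, 0.15.
Standardized rate: 0.6400×630.84 + 0.1600×535.98 + 0.0500×355.81 + 0.1500×149.14 = 529.6586 per 100 000.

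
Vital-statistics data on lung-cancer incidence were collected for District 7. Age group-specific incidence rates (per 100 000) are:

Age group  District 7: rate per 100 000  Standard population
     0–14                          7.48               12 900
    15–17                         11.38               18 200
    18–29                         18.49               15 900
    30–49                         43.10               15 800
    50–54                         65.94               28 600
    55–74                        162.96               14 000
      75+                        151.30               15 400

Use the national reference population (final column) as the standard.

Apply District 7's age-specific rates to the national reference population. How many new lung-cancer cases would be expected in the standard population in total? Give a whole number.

78

Expected new lung-cancer cases = Σ (standard pop × age-specific rate ÷ 100 000)
= 12 900×7.48/100 000 + 18 200×11.38/100 000 + 15 900×18.49/100 000 + 15 800×43.10/100 000 + 28 600×65.94/100 000 + 14 000×162.96/100 000 + 15 400×151.30/100 000
= 0.96 + 2.07 + 2.94 + 6.81 + 18.86 + 22.81 + 23.30 = 77.76.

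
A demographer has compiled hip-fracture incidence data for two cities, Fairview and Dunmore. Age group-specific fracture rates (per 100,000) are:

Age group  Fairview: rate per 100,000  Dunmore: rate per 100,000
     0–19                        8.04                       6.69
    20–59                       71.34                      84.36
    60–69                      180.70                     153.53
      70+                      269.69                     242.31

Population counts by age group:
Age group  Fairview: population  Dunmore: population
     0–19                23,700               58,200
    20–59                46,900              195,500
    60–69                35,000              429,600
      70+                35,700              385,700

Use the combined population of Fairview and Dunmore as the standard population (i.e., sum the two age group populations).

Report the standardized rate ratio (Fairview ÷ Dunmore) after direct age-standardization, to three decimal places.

1.109

Combined standard total = 1,210,300; weights = 0.0677, 0.2003, 0.3839, 0.3482.
Fairview: 0.0677×8.04 + 0.2003×71.34 + 0.3839×180.70 + 0.3482×269.69 = 178.0979 per 100,000.
Dunmore: 0.0677×6.69 + 0.2003×84.36 + 0.3839×153.53 + 0.3482×242.31 = 160.6513 per 100,000.
Ratio = 178.0979 ÷ 160.6513 = 1.10860.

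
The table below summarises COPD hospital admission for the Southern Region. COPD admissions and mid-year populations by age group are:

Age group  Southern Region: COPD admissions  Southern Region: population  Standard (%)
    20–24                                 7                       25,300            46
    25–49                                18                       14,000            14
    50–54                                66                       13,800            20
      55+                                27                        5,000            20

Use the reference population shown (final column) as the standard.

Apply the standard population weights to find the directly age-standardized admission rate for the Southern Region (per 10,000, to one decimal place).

Age-specific rates per 10,000 for the Southern Region: 2.77, 12.86, 47.83, 54.00.
Standard weights: 0.46, 0.14, 0.20, 0.20.
Standardized rate: 0.4600×2.77 + 0.1400×12.86 + 0.2000×47.83 + 0.2000×54.00 = 23.4379 per 10,000.

23.4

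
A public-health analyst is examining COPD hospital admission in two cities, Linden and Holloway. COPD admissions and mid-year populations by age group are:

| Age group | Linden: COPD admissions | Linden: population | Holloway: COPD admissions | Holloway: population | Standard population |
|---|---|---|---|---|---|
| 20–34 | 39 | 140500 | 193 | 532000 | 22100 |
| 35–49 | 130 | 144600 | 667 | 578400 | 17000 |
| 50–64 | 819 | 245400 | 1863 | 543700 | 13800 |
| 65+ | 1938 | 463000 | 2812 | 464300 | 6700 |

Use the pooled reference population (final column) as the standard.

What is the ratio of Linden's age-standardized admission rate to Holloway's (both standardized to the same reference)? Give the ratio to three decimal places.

0.827

Age-specific rates per 10000 for Linden: 2.78, 8.99, 33.37, 41.86.
For Holloway: 3.63, 11.53, 34.27, 60.56.
Standard total = 59600; weights = 0.3708, 0.2852, 0.2315, 0.1124.
Linden: 0.3708×2.78 + 0.2852×8.99 + 0.2315×33.37 + 0.1124×41.86 = 16.0266 per 10000.
Holloway: 0.3708×3.63 + 0.2852×11.53 + 0.2315×34.27 + 0.1124×60.56 = 19.3768 per 10000.
Ratio = 16.0266 ÷ 19.3768 = 0.82711.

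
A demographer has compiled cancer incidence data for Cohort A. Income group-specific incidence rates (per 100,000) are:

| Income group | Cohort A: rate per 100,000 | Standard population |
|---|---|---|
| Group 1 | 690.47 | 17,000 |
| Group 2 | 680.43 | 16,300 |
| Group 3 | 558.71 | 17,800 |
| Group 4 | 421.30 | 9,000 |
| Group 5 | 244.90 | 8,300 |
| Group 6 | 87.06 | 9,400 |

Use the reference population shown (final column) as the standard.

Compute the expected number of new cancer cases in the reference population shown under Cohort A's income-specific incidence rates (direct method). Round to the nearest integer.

Expected new cancer cases = Σ (standard pop × income-specific rate ÷ 100,000)
= 17,000×690.47/100,000 + 16,300×680.43/100,000 + 17,800×558.71/100,000 + 9,000×421.30/100,000 + 8,300×244.90/100,000 + 9,400×87.06/100,000
= 117.38 + 110.91 + 99.45 + 37.92 + 20.33 + 8.18 = 394.17.

394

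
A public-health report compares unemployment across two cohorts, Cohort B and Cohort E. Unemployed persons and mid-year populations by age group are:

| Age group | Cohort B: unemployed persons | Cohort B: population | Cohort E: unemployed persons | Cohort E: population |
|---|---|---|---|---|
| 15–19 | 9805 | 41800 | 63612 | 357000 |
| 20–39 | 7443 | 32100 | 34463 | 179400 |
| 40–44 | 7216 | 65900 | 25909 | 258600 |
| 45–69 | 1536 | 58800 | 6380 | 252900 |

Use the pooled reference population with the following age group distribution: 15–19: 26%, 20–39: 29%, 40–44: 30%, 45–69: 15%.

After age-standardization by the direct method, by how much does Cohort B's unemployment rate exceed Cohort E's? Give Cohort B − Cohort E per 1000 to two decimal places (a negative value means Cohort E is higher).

29.12

Age-specific rates per 1000 for Cohort B: 234.569, 231.869, 109.499, 26.122.
For Cohort E: 178.185, 192.101, 100.189, 25.227.
Standard weights: 0.26, 0.29, 0.30, 0.15.
Cohort B: 0.2600×234.569 + 0.2900×231.869 + 0.3000×109.499 + 0.1500×26.122 = 164.9982 per 1000.
Cohort E: 0.2600×178.185 + 0.2900×192.101 + 0.3000×100.189 + 0.1500×25.227 = 135.8784 per 1000.
Difference = 164.9982 − 135.8784 = 29.1198.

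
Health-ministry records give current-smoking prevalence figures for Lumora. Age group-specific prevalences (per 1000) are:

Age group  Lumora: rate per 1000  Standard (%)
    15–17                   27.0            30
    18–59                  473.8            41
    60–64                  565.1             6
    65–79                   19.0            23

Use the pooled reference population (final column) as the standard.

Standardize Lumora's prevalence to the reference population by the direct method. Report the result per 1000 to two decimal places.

240.63

Standard weights: 0.30, 0.41, 0.06, 0.23.
Standardized rate: 0.3000×27.0 + 0.4100×473.8 + 0.0600×565.1 + 0.2300×19.0 = 240.6340 per 1000.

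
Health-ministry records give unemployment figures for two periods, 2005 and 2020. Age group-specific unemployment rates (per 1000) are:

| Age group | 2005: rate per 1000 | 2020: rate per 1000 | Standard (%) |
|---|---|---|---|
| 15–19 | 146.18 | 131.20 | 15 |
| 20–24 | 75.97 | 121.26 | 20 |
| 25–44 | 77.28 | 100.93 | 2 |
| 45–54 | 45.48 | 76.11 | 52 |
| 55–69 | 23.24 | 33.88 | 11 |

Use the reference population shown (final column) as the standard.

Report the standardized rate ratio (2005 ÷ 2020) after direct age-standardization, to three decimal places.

0.727

Standard weights: 0.15, 0.20, 0.02, 0.52, 0.11.
2005: 0.1500×146.18 + 0.2000×75.97 + 0.0200×77.28 + 0.5200×45.48 + 0.1100×23.24 = 64.8726 per 1000.
2020: 0.1500×131.20 + 0.2000×121.26 + 0.0200×100.93 + 0.5200×76.11 + 0.1100×33.88 = 89.2546 per 1000.
Ratio = 64.8726 ÷ 89.2546 = 0.72683.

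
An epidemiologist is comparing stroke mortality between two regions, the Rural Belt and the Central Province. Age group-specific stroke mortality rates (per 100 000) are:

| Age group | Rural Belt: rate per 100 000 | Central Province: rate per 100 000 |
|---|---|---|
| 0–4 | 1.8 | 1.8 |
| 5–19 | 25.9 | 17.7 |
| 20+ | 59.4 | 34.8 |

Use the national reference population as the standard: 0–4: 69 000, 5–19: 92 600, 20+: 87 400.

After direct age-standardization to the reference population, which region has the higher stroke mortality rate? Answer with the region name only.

Rural Belt

Standard total = 249 000; weights = 0.2771, 0.3719, 0.3510.
The Rural Belt: 0.2771×1.8 + 0.3719×25.9 + 0.3510×59.4 = 30.9803 per 100 000.
The Central Province: 0.2771×1.8 + 0.3719×17.7 + 0.3510×34.8 = 19.2961 per 100 000.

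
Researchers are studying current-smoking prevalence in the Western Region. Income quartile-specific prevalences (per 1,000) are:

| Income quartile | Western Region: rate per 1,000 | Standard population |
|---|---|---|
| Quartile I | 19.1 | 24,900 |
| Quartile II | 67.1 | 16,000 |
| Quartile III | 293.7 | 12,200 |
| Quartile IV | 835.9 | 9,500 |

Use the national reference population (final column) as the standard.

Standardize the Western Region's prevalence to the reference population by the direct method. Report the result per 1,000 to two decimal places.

Standard total = 62,600; weights = 0.3978, 0.2556, 0.1949, 0.1518.
Standardized rate: 0.3978×19.1 + 0.2556×67.1 + 0.1949×293.7 + 0.1518×835.9 = 208.8399 per 1,000.

208.84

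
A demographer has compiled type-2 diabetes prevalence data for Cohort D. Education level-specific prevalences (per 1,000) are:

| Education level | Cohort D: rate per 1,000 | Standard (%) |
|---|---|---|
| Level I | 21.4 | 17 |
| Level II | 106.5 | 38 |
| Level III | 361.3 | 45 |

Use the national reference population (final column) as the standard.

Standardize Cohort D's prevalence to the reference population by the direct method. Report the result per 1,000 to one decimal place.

Standard weights: 0.17, 0.38, 0.45.
Standardized rate: 0.1700×21.4 + 0.3800×106.5 + 0.4500×361.3 = 206.6930 per 1,000.

206.7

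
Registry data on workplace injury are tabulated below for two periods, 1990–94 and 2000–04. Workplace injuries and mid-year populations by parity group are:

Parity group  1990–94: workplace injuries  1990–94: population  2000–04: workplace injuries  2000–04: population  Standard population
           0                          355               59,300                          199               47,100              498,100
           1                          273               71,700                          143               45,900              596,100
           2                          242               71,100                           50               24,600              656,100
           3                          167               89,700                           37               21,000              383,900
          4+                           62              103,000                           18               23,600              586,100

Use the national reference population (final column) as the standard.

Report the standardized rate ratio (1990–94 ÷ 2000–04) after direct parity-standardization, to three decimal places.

Parity-specific rates per 10,000 for 1990–94: 59.87, 38.08, 34.04, 18.62, 6.02.
For 2000–04: 42.25, 31.15, 20.33, 17.62, 7.63.
Standard total = 2,720,300; weights = 0.1831, 0.2191, 0.2412, 0.1411, 0.2155.
1990–94: 0.1831×59.87 + 0.2191×38.08 + 0.2412×34.04 + 0.1411×18.62 + 0.2155×6.02 = 31.4385 per 10,000.
2000–04: 0.1831×42.25 + 0.2191×31.15 + 0.2412×20.33 + 0.1411×17.62 + 0.2155×7.63 = 23.5951 per 10,000.
Ratio = 31.4385 ÷ 23.5951 = 1.33241.

1.332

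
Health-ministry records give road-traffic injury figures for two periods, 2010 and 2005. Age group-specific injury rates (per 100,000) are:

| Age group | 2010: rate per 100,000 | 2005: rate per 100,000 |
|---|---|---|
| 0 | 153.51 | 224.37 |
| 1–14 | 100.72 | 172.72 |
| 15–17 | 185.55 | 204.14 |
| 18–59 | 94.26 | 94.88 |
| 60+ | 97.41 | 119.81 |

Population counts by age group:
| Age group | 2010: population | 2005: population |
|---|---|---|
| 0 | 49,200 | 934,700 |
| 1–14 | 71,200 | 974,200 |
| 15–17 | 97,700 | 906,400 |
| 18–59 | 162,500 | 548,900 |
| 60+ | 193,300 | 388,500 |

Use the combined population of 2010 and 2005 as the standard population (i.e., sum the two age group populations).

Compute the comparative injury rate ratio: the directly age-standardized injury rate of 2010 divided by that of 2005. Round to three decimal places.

0.762

Combined standard total = 4,326,600; weights = 0.2274, 0.2416, 0.2321, 0.1644, 0.1345.
2010: 0.2274×153.51 + 0.2416×100.72 + 0.2321×185.55 + 0.1644×94.26 + 0.1345×97.41 = 130.9046 per 100,000.
2005: 0.2274×224.37 + 0.2416×172.72 + 0.2321×204.14 + 0.1644×94.88 + 0.1345×119.81 = 171.8438 per 100,000.
Ratio = 130.9046 ÷ 171.8438 = 0.76176.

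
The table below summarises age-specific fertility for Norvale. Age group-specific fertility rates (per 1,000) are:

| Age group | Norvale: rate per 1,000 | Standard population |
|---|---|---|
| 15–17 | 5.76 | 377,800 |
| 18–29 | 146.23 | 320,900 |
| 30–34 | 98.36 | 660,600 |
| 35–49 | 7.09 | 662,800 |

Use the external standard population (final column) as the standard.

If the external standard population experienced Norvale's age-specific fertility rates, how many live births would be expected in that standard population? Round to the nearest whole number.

118777

Expected live births = Σ (standard pop × age-specific rate ÷ 1,000)
= 377,800×5.76/1,000 + 320,900×146.23/1,000 + 660,600×98.36/1,000 + 662,800×7.09/1,000
= 2176.13 + 46925.21 + 64976.62 + 4699.25 = 118777.20.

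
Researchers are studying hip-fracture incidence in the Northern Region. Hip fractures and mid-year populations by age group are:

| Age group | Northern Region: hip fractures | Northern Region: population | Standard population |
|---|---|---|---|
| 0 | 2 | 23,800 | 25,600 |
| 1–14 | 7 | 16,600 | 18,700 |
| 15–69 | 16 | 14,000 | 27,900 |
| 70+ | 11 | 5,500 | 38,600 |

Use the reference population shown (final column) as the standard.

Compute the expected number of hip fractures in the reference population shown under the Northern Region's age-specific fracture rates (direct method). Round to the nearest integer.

Age-specific rates per 100,000 for the Northern Region: 8.40, 42.17, 114.29, 200.00.
Expected hip fractures = Σ (standard pop × age-specific rate ÷ 100,000)
= 25,600×8.40/100,000 + 18,700×42.17/100,000 + 27,900×114.29/100,000 + 38,600×200.00/100,000
= 2.15 + 7.89 + 31.89 + 77.20 = 119.12.

119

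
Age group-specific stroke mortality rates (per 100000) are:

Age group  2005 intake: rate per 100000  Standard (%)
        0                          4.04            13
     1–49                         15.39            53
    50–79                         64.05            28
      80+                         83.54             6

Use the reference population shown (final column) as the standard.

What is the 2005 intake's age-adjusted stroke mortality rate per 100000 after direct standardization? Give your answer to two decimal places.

Standard weights: 0.13, 0.53, 0.28, 0.06.
Standardized rate: 0.1300×4.04 + 0.5300×15.39 + 0.2800×64.05 + 0.0600×83.54 = 31.6283 per 100000.

31.63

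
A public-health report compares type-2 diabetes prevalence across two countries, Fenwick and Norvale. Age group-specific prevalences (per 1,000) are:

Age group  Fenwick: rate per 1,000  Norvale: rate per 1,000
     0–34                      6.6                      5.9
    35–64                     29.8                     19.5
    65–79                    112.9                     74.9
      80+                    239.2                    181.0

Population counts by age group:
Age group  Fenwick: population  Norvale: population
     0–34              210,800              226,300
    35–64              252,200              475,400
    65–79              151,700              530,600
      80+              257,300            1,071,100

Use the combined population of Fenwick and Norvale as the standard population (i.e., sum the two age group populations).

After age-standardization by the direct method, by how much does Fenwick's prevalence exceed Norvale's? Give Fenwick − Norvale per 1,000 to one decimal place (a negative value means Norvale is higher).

35.0

Combined standard total = 3,175,400; weights = 0.1377, 0.2291, 0.2149, 0.4183.
Fenwick: 0.1377×6.6 + 0.2291×29.8 + 0.2149×112.9 + 0.4183×239.2 = 132.0628 per 1,000.
Norvale: 0.1377×5.9 + 0.2291×19.5 + 0.2149×74.9 + 0.4183×181.0 = 97.0938 per 1,000.
Difference = 132.0628 − 97.0938 = 34.9690.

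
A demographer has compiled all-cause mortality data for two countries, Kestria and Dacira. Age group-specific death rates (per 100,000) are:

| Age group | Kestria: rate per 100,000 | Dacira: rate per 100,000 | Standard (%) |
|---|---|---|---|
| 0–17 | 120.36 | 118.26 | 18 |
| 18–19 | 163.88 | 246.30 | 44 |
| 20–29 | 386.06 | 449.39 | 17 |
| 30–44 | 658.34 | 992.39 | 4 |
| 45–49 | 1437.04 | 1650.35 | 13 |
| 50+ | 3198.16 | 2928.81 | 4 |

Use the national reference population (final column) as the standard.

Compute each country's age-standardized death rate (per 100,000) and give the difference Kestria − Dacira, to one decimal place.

Standard weights: 0.18, 0.44, 0.17, 0.04, 0.13, 0.04.
Kestria: 0.1800×120.36 + 0.4400×163.88 + 0.1700×386.06 + 0.0400×658.34 + 0.1300×1437.04 + 0.0400×3198.16 = 500.4774 per 100,000.
Dacira: 0.1800×118.26 + 0.4400×246.30 + 0.1700×449.39 + 0.0400×992.39 + 0.1300×1650.35 + 0.0400×2928.81 = 577.4486 per 100,000.
Difference = 500.4774 − 577.4486 = -76.9712.

-77.0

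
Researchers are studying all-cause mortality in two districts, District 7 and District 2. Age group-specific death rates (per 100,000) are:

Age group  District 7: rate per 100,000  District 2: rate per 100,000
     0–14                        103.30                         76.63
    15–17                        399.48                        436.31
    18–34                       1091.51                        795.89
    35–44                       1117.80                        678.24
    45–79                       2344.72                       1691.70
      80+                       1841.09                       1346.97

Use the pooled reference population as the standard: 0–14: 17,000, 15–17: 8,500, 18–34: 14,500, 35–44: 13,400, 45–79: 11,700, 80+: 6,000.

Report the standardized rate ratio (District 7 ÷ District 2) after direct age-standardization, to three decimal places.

Standard total = 71,100; weights = 0.2391, 0.1195, 0.2039, 0.1885, 0.1646, 0.0844.
District 7: 0.2391×103.30 + 0.1195×399.48 + 0.2039×1091.51 + 0.1885×1117.80 + 0.1646×2344.72 + 0.0844×1841.09 = 1046.9319 per 100,000.
District 2: 0.2391×76.63 + 0.1195×436.31 + 0.2039×795.89 + 0.1885×678.24 + 0.1646×1691.70 + 0.0844×1346.97 = 752.6705 per 100,000.
Ratio = 1046.9319 ÷ 752.6705 = 1.39096.

1.391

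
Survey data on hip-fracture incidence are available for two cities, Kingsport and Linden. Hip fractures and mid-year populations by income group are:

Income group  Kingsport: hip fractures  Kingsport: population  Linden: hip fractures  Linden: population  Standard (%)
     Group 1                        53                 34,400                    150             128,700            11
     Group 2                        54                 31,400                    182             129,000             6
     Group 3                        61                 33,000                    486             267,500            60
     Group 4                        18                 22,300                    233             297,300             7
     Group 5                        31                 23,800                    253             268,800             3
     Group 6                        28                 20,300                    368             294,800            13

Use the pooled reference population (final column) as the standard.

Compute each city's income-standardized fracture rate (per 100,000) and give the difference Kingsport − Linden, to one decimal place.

Income-specific rates per 100,000 for Kingsport: 154.07, 171.97, 184.85, 80.72, 130.25, 137.93.
For Linden: 116.55, 141.09, 181.68, 78.37, 94.12, 124.83.
Standard weights: 0.11, 0.06, 0.60, 0.07, 0.03, 0.13.
Kingsport: 0.1100×154.07 + 0.0600×171.97 + 0.6000×184.85 + 0.0700×80.72 + 0.0300×130.25 + 0.1300×137.93 = 165.6641 per 100,000.
Linden: 0.1100×116.55 + 0.0600×141.09 + 0.6000×181.68 + 0.0700×78.37 + 0.0300×94.12 + 0.1300×124.83 = 154.8326 per 100,000.
Difference = 165.6641 − 154.8326 = 10.8314.

10.8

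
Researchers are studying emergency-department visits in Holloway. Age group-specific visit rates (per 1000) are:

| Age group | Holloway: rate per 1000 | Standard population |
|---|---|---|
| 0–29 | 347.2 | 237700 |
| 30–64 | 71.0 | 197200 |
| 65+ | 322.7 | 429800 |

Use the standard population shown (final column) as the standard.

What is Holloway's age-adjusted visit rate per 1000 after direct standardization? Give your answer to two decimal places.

272.03

Standard total = 864700; weights = 0.2749, 0.2281, 0.4971.
Standardized rate: 0.2749×347.2 + 0.2281×71.0 + 0.4971×322.7 = 272.0332 per 1000.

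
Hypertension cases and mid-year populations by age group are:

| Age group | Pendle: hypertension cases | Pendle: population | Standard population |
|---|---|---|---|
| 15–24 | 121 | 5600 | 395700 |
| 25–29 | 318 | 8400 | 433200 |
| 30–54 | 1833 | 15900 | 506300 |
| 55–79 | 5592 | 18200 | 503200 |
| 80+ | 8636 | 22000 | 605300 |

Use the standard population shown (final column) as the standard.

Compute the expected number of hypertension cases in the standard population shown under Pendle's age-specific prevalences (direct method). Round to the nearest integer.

Age-specific rates per 1000 for Pendle: 21.607, 37.857, 115.283, 307.253, 392.545.
Expected hypertension cases = Σ (standard pop × age-specific rate ÷ 1000)
= 395700×21.607/1000 + 433200×37.857/1000 + 506300×115.283/1000 + 503200×307.253/1000 + 605300×392.545/1000
= 8549.95 + 16399.71 + 58367.79 + 154609.58 + 237607.76 = 475534.80.

475535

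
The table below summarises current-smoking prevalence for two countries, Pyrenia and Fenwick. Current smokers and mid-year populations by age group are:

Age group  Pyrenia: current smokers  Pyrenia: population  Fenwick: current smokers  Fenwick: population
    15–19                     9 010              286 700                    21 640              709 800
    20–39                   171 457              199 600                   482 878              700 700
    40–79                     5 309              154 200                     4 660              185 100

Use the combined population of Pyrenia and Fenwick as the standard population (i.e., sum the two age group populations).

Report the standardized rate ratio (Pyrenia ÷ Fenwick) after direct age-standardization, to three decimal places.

Age-specific rates per 1 000 for Pyrenia: 31.427, 859.003, 34.429.
For Fenwick: 30.487, 689.137, 25.176.
Combined standard total = 2 236 100; weights = 0.4456, 0.4026, 0.1517.
Pyrenia: 0.4456×31.427 + 0.4026×859.003 + 0.1517×34.429 = 365.0816 per 1 000.
Fenwick: 0.4456×30.487 + 0.4026×689.137 + 0.1517×25.176 = 294.8672 per 1 000.
Ratio = 365.0816 ÷ 294.8672 = 1.23812.

1.238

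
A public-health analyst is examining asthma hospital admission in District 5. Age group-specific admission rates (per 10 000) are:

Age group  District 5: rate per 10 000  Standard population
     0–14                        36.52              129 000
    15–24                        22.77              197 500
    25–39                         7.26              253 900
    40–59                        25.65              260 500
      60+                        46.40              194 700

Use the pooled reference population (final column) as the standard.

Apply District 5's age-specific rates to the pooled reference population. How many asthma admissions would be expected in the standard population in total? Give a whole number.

2677

Expected asthma admissions = Σ (standard pop × age-specific rate ÷ 10 000)
= 129 000×36.52/10 000 + 197 500×22.77/10 000 + 253 900×7.26/10 000 + 260 500×25.65/10 000 + 194 700×46.40/10 000
= 471.11 + 449.71 + 184.33 + 668.18 + 903.41 = 2676.74.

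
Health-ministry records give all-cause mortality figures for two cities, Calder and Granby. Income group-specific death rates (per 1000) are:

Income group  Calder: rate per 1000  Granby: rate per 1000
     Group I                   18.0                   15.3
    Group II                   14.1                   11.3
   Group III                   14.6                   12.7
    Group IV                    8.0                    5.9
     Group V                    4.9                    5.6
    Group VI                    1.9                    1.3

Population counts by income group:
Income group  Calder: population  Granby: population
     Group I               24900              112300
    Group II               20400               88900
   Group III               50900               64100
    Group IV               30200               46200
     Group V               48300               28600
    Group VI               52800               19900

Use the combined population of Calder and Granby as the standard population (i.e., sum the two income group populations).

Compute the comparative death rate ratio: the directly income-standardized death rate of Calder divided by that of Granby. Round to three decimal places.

Combined standard total = 587500; weights = 0.2335, 0.1860, 0.1957, 0.1300, 0.1309, 0.1237.
Calder: 0.2335×18.0 + 0.1860×14.1 + 0.1957×14.6 + 0.1300×8.0 + 0.1309×4.9 + 0.1237×1.9 = 11.6015 per 1000.
Granby: 0.2335×15.3 + 0.1860×11.3 + 0.1957×12.7 + 0.1300×5.9 + 0.1309×5.6 + 0.1237×1.3 = 9.8224 per 1000.
Ratio = 11.6015 ÷ 9.8224 = 1.18112.

1.181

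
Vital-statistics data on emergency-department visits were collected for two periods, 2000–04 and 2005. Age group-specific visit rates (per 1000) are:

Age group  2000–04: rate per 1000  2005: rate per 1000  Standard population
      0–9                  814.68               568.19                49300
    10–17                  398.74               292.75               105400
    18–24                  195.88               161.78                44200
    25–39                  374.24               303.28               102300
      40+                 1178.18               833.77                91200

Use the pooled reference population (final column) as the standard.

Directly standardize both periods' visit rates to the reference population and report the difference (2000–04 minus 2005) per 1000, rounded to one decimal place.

161.8

Standard total = 392400; weights = 0.1256, 0.2686, 0.1126, 0.2607, 0.2324.
2000–04: 0.1256×814.68 + 0.2686×398.74 + 0.1126×195.88 + 0.2607×374.24 + 0.2324×1178.18 = 602.9143 per 1000.
2005: 0.1256×568.19 + 0.2686×292.75 + 0.1126×161.78 + 0.2607×303.28 + 0.2324×833.77 = 441.0899 per 1000.
Difference = 602.9143 − 441.0899 = 161.8245.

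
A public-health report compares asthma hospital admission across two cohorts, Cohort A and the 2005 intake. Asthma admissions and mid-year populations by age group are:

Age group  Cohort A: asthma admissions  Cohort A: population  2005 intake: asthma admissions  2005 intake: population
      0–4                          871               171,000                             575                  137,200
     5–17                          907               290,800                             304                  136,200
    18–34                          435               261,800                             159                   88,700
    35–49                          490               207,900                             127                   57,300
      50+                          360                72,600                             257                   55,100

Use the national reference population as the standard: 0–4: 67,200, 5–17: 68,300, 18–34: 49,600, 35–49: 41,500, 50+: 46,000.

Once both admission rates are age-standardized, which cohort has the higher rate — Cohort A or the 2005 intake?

Cohort A

Age-specific rates per 10,000 for Cohort A: 50.94, 31.19, 16.62, 23.57, 49.59.
For the 2005 intake: 41.91, 22.32, 17.93, 22.16, 46.64.
Standard total = 272,600; weights = 0.2465, 0.2506, 0.1820, 0.1522, 0.1687.
Cohort A: 0.2465×50.94 + 0.2506×31.19 + 0.1820×16.62 + 0.1522×23.57 + 0.1687×49.59 = 35.3499 per 10,000.
The 2005 intake: 0.2465×41.91 + 0.2506×22.32 + 0.1820×17.93 + 0.1522×22.16 + 0.1687×46.64 = 30.4302 per 10,000.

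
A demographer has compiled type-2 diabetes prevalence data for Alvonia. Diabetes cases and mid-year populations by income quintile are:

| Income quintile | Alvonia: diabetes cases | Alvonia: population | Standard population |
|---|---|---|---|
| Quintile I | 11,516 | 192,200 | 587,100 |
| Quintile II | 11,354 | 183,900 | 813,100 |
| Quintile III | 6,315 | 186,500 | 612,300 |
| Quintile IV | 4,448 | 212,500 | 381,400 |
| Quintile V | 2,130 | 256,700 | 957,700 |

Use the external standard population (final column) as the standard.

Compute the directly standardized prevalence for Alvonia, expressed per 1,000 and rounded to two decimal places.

Income-specific rates per 1,000 for Alvonia: 59.917, 61.740, 33.861, 20.932, 8.298.
Standard total = 3,351,600; weights = 0.1752, 0.2426, 0.1827, 0.1138, 0.2857.
Standardized rate: 0.1752×59.917 + 0.2426×61.740 + 0.1827×33.861 + 0.1138×20.932 + 0.2857×8.298 = 36.4127 per 1,000.

36.41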